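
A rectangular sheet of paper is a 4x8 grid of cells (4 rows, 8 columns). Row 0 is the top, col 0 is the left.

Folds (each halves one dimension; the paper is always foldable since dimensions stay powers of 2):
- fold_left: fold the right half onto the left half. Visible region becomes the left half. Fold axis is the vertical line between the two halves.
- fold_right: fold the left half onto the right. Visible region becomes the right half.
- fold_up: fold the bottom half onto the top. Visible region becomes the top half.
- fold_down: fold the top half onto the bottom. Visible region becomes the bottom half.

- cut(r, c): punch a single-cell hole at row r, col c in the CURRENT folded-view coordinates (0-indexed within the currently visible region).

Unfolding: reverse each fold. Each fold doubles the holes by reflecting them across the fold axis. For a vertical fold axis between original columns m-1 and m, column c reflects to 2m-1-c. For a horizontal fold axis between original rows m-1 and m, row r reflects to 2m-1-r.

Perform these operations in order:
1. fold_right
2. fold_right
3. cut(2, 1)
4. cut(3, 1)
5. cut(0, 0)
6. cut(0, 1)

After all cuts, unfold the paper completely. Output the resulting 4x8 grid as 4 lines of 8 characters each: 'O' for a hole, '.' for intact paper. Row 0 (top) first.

Answer: OOOOOOOO
........
O..OO..O
O..OO..O

Derivation:
Op 1 fold_right: fold axis v@4; visible region now rows[0,4) x cols[4,8) = 4x4
Op 2 fold_right: fold axis v@6; visible region now rows[0,4) x cols[6,8) = 4x2
Op 3 cut(2, 1): punch at orig (2,7); cuts so far [(2, 7)]; region rows[0,4) x cols[6,8) = 4x2
Op 4 cut(3, 1): punch at orig (3,7); cuts so far [(2, 7), (3, 7)]; region rows[0,4) x cols[6,8) = 4x2
Op 5 cut(0, 0): punch at orig (0,6); cuts so far [(0, 6), (2, 7), (3, 7)]; region rows[0,4) x cols[6,8) = 4x2
Op 6 cut(0, 1): punch at orig (0,7); cuts so far [(0, 6), (0, 7), (2, 7), (3, 7)]; region rows[0,4) x cols[6,8) = 4x2
Unfold 1 (reflect across v@6): 8 holes -> [(0, 4), (0, 5), (0, 6), (0, 7), (2, 4), (2, 7), (3, 4), (3, 7)]
Unfold 2 (reflect across v@4): 16 holes -> [(0, 0), (0, 1), (0, 2), (0, 3), (0, 4), (0, 5), (0, 6), (0, 7), (2, 0), (2, 3), (2, 4), (2, 7), (3, 0), (3, 3), (3, 4), (3, 7)]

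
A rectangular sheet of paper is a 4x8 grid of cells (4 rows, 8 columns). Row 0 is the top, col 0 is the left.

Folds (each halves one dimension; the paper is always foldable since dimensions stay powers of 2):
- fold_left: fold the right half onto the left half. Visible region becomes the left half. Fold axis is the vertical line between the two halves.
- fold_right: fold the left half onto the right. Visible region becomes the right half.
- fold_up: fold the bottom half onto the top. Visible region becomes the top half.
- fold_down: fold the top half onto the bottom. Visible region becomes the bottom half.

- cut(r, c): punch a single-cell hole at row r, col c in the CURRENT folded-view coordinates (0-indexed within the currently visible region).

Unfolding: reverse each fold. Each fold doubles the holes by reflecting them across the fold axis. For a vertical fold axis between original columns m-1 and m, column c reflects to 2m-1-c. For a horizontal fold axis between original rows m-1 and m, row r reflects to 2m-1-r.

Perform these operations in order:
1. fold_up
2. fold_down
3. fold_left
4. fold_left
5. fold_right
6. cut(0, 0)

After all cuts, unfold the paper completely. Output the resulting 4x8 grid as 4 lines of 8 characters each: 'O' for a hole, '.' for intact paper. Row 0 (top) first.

Answer: OOOOOOOO
OOOOOOOO
OOOOOOOO
OOOOOOOO

Derivation:
Op 1 fold_up: fold axis h@2; visible region now rows[0,2) x cols[0,8) = 2x8
Op 2 fold_down: fold axis h@1; visible region now rows[1,2) x cols[0,8) = 1x8
Op 3 fold_left: fold axis v@4; visible region now rows[1,2) x cols[0,4) = 1x4
Op 4 fold_left: fold axis v@2; visible region now rows[1,2) x cols[0,2) = 1x2
Op 5 fold_right: fold axis v@1; visible region now rows[1,2) x cols[1,2) = 1x1
Op 6 cut(0, 0): punch at orig (1,1); cuts so far [(1, 1)]; region rows[1,2) x cols[1,2) = 1x1
Unfold 1 (reflect across v@1): 2 holes -> [(1, 0), (1, 1)]
Unfold 2 (reflect across v@2): 4 holes -> [(1, 0), (1, 1), (1, 2), (1, 3)]
Unfold 3 (reflect across v@4): 8 holes -> [(1, 0), (1, 1), (1, 2), (1, 3), (1, 4), (1, 5), (1, 6), (1, 7)]
Unfold 4 (reflect across h@1): 16 holes -> [(0, 0), (0, 1), (0, 2), (0, 3), (0, 4), (0, 5), (0, 6), (0, 7), (1, 0), (1, 1), (1, 2), (1, 3), (1, 4), (1, 5), (1, 6), (1, 7)]
Unfold 5 (reflect across h@2): 32 holes -> [(0, 0), (0, 1), (0, 2), (0, 3), (0, 4), (0, 5), (0, 6), (0, 7), (1, 0), (1, 1), (1, 2), (1, 3), (1, 4), (1, 5), (1, 6), (1, 7), (2, 0), (2, 1), (2, 2), (2, 3), (2, 4), (2, 5), (2, 6), (2, 7), (3, 0), (3, 1), (3, 2), (3, 3), (3, 4), (3, 5), (3, 6), (3, 7)]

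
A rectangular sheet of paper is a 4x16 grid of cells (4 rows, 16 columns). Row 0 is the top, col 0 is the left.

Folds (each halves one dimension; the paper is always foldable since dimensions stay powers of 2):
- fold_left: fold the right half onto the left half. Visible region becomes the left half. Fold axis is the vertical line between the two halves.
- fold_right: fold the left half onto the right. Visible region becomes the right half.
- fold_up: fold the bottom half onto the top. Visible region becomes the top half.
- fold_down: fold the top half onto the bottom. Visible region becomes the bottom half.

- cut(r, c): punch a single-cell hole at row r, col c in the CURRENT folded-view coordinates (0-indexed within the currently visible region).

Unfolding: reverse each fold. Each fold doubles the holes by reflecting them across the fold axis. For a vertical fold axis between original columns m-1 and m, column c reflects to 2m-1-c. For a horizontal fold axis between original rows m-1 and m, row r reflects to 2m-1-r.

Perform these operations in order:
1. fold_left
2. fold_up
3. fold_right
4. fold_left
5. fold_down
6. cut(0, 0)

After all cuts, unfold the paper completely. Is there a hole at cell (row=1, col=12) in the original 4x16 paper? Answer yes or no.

Answer: yes

Derivation:
Op 1 fold_left: fold axis v@8; visible region now rows[0,4) x cols[0,8) = 4x8
Op 2 fold_up: fold axis h@2; visible region now rows[0,2) x cols[0,8) = 2x8
Op 3 fold_right: fold axis v@4; visible region now rows[0,2) x cols[4,8) = 2x4
Op 4 fold_left: fold axis v@6; visible region now rows[0,2) x cols[4,6) = 2x2
Op 5 fold_down: fold axis h@1; visible region now rows[1,2) x cols[4,6) = 1x2
Op 6 cut(0, 0): punch at orig (1,4); cuts so far [(1, 4)]; region rows[1,2) x cols[4,6) = 1x2
Unfold 1 (reflect across h@1): 2 holes -> [(0, 4), (1, 4)]
Unfold 2 (reflect across v@6): 4 holes -> [(0, 4), (0, 7), (1, 4), (1, 7)]
Unfold 3 (reflect across v@4): 8 holes -> [(0, 0), (0, 3), (0, 4), (0, 7), (1, 0), (1, 3), (1, 4), (1, 7)]
Unfold 4 (reflect across h@2): 16 holes -> [(0, 0), (0, 3), (0, 4), (0, 7), (1, 0), (1, 3), (1, 4), (1, 7), (2, 0), (2, 3), (2, 4), (2, 7), (3, 0), (3, 3), (3, 4), (3, 7)]
Unfold 5 (reflect across v@8): 32 holes -> [(0, 0), (0, 3), (0, 4), (0, 7), (0, 8), (0, 11), (0, 12), (0, 15), (1, 0), (1, 3), (1, 4), (1, 7), (1, 8), (1, 11), (1, 12), (1, 15), (2, 0), (2, 3), (2, 4), (2, 7), (2, 8), (2, 11), (2, 12), (2, 15), (3, 0), (3, 3), (3, 4), (3, 7), (3, 8), (3, 11), (3, 12), (3, 15)]
Holes: [(0, 0), (0, 3), (0, 4), (0, 7), (0, 8), (0, 11), (0, 12), (0, 15), (1, 0), (1, 3), (1, 4), (1, 7), (1, 8), (1, 11), (1, 12), (1, 15), (2, 0), (2, 3), (2, 4), (2, 7), (2, 8), (2, 11), (2, 12), (2, 15), (3, 0), (3, 3), (3, 4), (3, 7), (3, 8), (3, 11), (3, 12), (3, 15)]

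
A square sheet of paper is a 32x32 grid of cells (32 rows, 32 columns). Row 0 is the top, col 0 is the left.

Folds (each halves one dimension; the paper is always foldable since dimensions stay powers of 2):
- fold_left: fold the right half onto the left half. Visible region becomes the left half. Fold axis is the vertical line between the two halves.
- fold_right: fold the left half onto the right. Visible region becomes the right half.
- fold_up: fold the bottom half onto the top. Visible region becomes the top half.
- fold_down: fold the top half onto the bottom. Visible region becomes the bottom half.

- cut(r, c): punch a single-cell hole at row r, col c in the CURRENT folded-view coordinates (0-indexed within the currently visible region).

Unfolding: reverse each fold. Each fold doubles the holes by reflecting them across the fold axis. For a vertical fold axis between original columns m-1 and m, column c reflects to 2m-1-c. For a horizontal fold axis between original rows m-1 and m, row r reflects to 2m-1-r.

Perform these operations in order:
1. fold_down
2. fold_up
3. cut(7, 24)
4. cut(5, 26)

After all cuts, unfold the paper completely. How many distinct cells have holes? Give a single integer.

Op 1 fold_down: fold axis h@16; visible region now rows[16,32) x cols[0,32) = 16x32
Op 2 fold_up: fold axis h@24; visible region now rows[16,24) x cols[0,32) = 8x32
Op 3 cut(7, 24): punch at orig (23,24); cuts so far [(23, 24)]; region rows[16,24) x cols[0,32) = 8x32
Op 4 cut(5, 26): punch at orig (21,26); cuts so far [(21, 26), (23, 24)]; region rows[16,24) x cols[0,32) = 8x32
Unfold 1 (reflect across h@24): 4 holes -> [(21, 26), (23, 24), (24, 24), (26, 26)]
Unfold 2 (reflect across h@16): 8 holes -> [(5, 26), (7, 24), (8, 24), (10, 26), (21, 26), (23, 24), (24, 24), (26, 26)]

Answer: 8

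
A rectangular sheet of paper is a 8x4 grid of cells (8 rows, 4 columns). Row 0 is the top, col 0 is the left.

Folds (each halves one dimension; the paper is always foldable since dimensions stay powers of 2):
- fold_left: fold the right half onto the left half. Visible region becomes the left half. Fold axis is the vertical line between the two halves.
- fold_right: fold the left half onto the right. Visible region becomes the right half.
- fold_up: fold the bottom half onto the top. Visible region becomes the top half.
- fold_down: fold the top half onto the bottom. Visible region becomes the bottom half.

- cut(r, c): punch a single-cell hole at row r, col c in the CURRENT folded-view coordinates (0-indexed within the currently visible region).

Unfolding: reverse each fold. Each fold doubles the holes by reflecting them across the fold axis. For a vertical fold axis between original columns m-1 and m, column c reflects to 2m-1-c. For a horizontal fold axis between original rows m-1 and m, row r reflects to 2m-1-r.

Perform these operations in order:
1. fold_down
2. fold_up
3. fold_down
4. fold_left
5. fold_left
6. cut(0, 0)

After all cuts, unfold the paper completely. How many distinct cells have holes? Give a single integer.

Op 1 fold_down: fold axis h@4; visible region now rows[4,8) x cols[0,4) = 4x4
Op 2 fold_up: fold axis h@6; visible region now rows[4,6) x cols[0,4) = 2x4
Op 3 fold_down: fold axis h@5; visible region now rows[5,6) x cols[0,4) = 1x4
Op 4 fold_left: fold axis v@2; visible region now rows[5,6) x cols[0,2) = 1x2
Op 5 fold_left: fold axis v@1; visible region now rows[5,6) x cols[0,1) = 1x1
Op 6 cut(0, 0): punch at orig (5,0); cuts so far [(5, 0)]; region rows[5,6) x cols[0,1) = 1x1
Unfold 1 (reflect across v@1): 2 holes -> [(5, 0), (5, 1)]
Unfold 2 (reflect across v@2): 4 holes -> [(5, 0), (5, 1), (5, 2), (5, 3)]
Unfold 3 (reflect across h@5): 8 holes -> [(4, 0), (4, 1), (4, 2), (4, 3), (5, 0), (5, 1), (5, 2), (5, 3)]
Unfold 4 (reflect across h@6): 16 holes -> [(4, 0), (4, 1), (4, 2), (4, 3), (5, 0), (5, 1), (5, 2), (5, 3), (6, 0), (6, 1), (6, 2), (6, 3), (7, 0), (7, 1), (7, 2), (7, 3)]
Unfold 5 (reflect across h@4): 32 holes -> [(0, 0), (0, 1), (0, 2), (0, 3), (1, 0), (1, 1), (1, 2), (1, 3), (2, 0), (2, 1), (2, 2), (2, 3), (3, 0), (3, 1), (3, 2), (3, 3), (4, 0), (4, 1), (4, 2), (4, 3), (5, 0), (5, 1), (5, 2), (5, 3), (6, 0), (6, 1), (6, 2), (6, 3), (7, 0), (7, 1), (7, 2), (7, 3)]

Answer: 32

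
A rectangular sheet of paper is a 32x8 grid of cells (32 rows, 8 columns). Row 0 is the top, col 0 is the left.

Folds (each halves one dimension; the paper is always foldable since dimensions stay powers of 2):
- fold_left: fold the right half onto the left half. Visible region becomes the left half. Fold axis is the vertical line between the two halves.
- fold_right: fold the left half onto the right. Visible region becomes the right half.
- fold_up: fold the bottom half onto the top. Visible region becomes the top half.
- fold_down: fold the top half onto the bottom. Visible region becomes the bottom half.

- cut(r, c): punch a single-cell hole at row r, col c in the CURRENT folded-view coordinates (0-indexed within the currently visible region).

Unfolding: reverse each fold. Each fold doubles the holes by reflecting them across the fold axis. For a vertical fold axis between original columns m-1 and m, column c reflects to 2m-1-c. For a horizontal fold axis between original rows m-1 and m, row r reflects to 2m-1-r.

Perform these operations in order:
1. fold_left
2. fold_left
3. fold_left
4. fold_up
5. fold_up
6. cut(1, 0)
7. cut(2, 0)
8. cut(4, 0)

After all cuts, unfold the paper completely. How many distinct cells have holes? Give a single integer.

Op 1 fold_left: fold axis v@4; visible region now rows[0,32) x cols[0,4) = 32x4
Op 2 fold_left: fold axis v@2; visible region now rows[0,32) x cols[0,2) = 32x2
Op 3 fold_left: fold axis v@1; visible region now rows[0,32) x cols[0,1) = 32x1
Op 4 fold_up: fold axis h@16; visible region now rows[0,16) x cols[0,1) = 16x1
Op 5 fold_up: fold axis h@8; visible region now rows[0,8) x cols[0,1) = 8x1
Op 6 cut(1, 0): punch at orig (1,0); cuts so far [(1, 0)]; region rows[0,8) x cols[0,1) = 8x1
Op 7 cut(2, 0): punch at orig (2,0); cuts so far [(1, 0), (2, 0)]; region rows[0,8) x cols[0,1) = 8x1
Op 8 cut(4, 0): punch at orig (4,0); cuts so far [(1, 0), (2, 0), (4, 0)]; region rows[0,8) x cols[0,1) = 8x1
Unfold 1 (reflect across h@8): 6 holes -> [(1, 0), (2, 0), (4, 0), (11, 0), (13, 0), (14, 0)]
Unfold 2 (reflect across h@16): 12 holes -> [(1, 0), (2, 0), (4, 0), (11, 0), (13, 0), (14, 0), (17, 0), (18, 0), (20, 0), (27, 0), (29, 0), (30, 0)]
Unfold 3 (reflect across v@1): 24 holes -> [(1, 0), (1, 1), (2, 0), (2, 1), (4, 0), (4, 1), (11, 0), (11, 1), (13, 0), (13, 1), (14, 0), (14, 1), (17, 0), (17, 1), (18, 0), (18, 1), (20, 0), (20, 1), (27, 0), (27, 1), (29, 0), (29, 1), (30, 0), (30, 1)]
Unfold 4 (reflect across v@2): 48 holes -> [(1, 0), (1, 1), (1, 2), (1, 3), (2, 0), (2, 1), (2, 2), (2, 3), (4, 0), (4, 1), (4, 2), (4, 3), (11, 0), (11, 1), (11, 2), (11, 3), (13, 0), (13, 1), (13, 2), (13, 3), (14, 0), (14, 1), (14, 2), (14, 3), (17, 0), (17, 1), (17, 2), (17, 3), (18, 0), (18, 1), (18, 2), (18, 3), (20, 0), (20, 1), (20, 2), (20, 3), (27, 0), (27, 1), (27, 2), (27, 3), (29, 0), (29, 1), (29, 2), (29, 3), (30, 0), (30, 1), (30, 2), (30, 3)]
Unfold 5 (reflect across v@4): 96 holes -> [(1, 0), (1, 1), (1, 2), (1, 3), (1, 4), (1, 5), (1, 6), (1, 7), (2, 0), (2, 1), (2, 2), (2, 3), (2, 4), (2, 5), (2, 6), (2, 7), (4, 0), (4, 1), (4, 2), (4, 3), (4, 4), (4, 5), (4, 6), (4, 7), (11, 0), (11, 1), (11, 2), (11, 3), (11, 4), (11, 5), (11, 6), (11, 7), (13, 0), (13, 1), (13, 2), (13, 3), (13, 4), (13, 5), (13, 6), (13, 7), (14, 0), (14, 1), (14, 2), (14, 3), (14, 4), (14, 5), (14, 6), (14, 7), (17, 0), (17, 1), (17, 2), (17, 3), (17, 4), (17, 5), (17, 6), (17, 7), (18, 0), (18, 1), (18, 2), (18, 3), (18, 4), (18, 5), (18, 6), (18, 7), (20, 0), (20, 1), (20, 2), (20, 3), (20, 4), (20, 5), (20, 6), (20, 7), (27, 0), (27, 1), (27, 2), (27, 3), (27, 4), (27, 5), (27, 6), (27, 7), (29, 0), (29, 1), (29, 2), (29, 3), (29, 4), (29, 5), (29, 6), (29, 7), (30, 0), (30, 1), (30, 2), (30, 3), (30, 4), (30, 5), (30, 6), (30, 7)]

Answer: 96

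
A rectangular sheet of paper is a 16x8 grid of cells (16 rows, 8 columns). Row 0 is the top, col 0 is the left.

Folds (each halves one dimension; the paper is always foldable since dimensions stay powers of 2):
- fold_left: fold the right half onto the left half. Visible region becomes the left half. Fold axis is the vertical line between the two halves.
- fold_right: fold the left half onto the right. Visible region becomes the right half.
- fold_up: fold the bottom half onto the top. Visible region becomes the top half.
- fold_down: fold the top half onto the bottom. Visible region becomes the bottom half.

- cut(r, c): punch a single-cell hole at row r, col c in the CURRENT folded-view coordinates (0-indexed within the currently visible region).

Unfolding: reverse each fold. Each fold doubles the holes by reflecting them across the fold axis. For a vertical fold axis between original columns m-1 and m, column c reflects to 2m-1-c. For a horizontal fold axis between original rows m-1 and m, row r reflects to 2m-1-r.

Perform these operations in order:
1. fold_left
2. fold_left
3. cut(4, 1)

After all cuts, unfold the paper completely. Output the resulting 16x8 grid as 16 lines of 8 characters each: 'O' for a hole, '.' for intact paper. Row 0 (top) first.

Answer: ........
........
........
........
.OO..OO.
........
........
........
........
........
........
........
........
........
........
........

Derivation:
Op 1 fold_left: fold axis v@4; visible region now rows[0,16) x cols[0,4) = 16x4
Op 2 fold_left: fold axis v@2; visible region now rows[0,16) x cols[0,2) = 16x2
Op 3 cut(4, 1): punch at orig (4,1); cuts so far [(4, 1)]; region rows[0,16) x cols[0,2) = 16x2
Unfold 1 (reflect across v@2): 2 holes -> [(4, 1), (4, 2)]
Unfold 2 (reflect across v@4): 4 holes -> [(4, 1), (4, 2), (4, 5), (4, 6)]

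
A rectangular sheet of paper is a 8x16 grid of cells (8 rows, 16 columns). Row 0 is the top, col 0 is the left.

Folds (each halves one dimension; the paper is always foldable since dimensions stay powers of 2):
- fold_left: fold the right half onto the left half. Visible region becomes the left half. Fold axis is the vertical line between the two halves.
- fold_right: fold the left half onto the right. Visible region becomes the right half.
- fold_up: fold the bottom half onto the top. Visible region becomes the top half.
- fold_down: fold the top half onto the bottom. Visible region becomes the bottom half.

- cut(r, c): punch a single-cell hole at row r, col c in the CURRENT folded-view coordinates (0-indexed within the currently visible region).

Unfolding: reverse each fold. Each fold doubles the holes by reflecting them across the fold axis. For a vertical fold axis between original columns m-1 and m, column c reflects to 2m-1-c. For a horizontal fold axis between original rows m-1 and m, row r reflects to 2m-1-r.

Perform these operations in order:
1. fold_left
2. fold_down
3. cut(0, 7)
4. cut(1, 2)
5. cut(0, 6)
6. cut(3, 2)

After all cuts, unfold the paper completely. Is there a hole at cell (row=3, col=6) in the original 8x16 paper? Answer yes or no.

Op 1 fold_left: fold axis v@8; visible region now rows[0,8) x cols[0,8) = 8x8
Op 2 fold_down: fold axis h@4; visible region now rows[4,8) x cols[0,8) = 4x8
Op 3 cut(0, 7): punch at orig (4,7); cuts so far [(4, 7)]; region rows[4,8) x cols[0,8) = 4x8
Op 4 cut(1, 2): punch at orig (5,2); cuts so far [(4, 7), (5, 2)]; region rows[4,8) x cols[0,8) = 4x8
Op 5 cut(0, 6): punch at orig (4,6); cuts so far [(4, 6), (4, 7), (5, 2)]; region rows[4,8) x cols[0,8) = 4x8
Op 6 cut(3, 2): punch at orig (7,2); cuts so far [(4, 6), (4, 7), (5, 2), (7, 2)]; region rows[4,8) x cols[0,8) = 4x8
Unfold 1 (reflect across h@4): 8 holes -> [(0, 2), (2, 2), (3, 6), (3, 7), (4, 6), (4, 7), (5, 2), (7, 2)]
Unfold 2 (reflect across v@8): 16 holes -> [(0, 2), (0, 13), (2, 2), (2, 13), (3, 6), (3, 7), (3, 8), (3, 9), (4, 6), (4, 7), (4, 8), (4, 9), (5, 2), (5, 13), (7, 2), (7, 13)]
Holes: [(0, 2), (0, 13), (2, 2), (2, 13), (3, 6), (3, 7), (3, 8), (3, 9), (4, 6), (4, 7), (4, 8), (4, 9), (5, 2), (5, 13), (7, 2), (7, 13)]

Answer: yes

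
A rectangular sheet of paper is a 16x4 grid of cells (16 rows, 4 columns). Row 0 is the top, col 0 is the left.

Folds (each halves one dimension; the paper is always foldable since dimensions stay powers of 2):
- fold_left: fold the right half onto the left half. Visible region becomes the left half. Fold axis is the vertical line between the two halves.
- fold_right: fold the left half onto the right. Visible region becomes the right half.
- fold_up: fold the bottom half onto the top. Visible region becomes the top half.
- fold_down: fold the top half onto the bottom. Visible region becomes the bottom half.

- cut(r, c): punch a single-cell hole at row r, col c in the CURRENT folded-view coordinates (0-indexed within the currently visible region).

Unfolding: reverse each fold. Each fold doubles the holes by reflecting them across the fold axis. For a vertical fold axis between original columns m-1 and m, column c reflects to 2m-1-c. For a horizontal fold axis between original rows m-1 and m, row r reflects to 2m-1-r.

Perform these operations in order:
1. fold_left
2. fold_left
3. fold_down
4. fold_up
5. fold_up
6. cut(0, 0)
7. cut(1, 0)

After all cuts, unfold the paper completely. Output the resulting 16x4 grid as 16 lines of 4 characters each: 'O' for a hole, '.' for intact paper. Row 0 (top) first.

Op 1 fold_left: fold axis v@2; visible region now rows[0,16) x cols[0,2) = 16x2
Op 2 fold_left: fold axis v@1; visible region now rows[0,16) x cols[0,1) = 16x1
Op 3 fold_down: fold axis h@8; visible region now rows[8,16) x cols[0,1) = 8x1
Op 4 fold_up: fold axis h@12; visible region now rows[8,12) x cols[0,1) = 4x1
Op 5 fold_up: fold axis h@10; visible region now rows[8,10) x cols[0,1) = 2x1
Op 6 cut(0, 0): punch at orig (8,0); cuts so far [(8, 0)]; region rows[8,10) x cols[0,1) = 2x1
Op 7 cut(1, 0): punch at orig (9,0); cuts so far [(8, 0), (9, 0)]; region rows[8,10) x cols[0,1) = 2x1
Unfold 1 (reflect across h@10): 4 holes -> [(8, 0), (9, 0), (10, 0), (11, 0)]
Unfold 2 (reflect across h@12): 8 holes -> [(8, 0), (9, 0), (10, 0), (11, 0), (12, 0), (13, 0), (14, 0), (15, 0)]
Unfold 3 (reflect across h@8): 16 holes -> [(0, 0), (1, 0), (2, 0), (3, 0), (4, 0), (5, 0), (6, 0), (7, 0), (8, 0), (9, 0), (10, 0), (11, 0), (12, 0), (13, 0), (14, 0), (15, 0)]
Unfold 4 (reflect across v@1): 32 holes -> [(0, 0), (0, 1), (1, 0), (1, 1), (2, 0), (2, 1), (3, 0), (3, 1), (4, 0), (4, 1), (5, 0), (5, 1), (6, 0), (6, 1), (7, 0), (7, 1), (8, 0), (8, 1), (9, 0), (9, 1), (10, 0), (10, 1), (11, 0), (11, 1), (12, 0), (12, 1), (13, 0), (13, 1), (14, 0), (14, 1), (15, 0), (15, 1)]
Unfold 5 (reflect across v@2): 64 holes -> [(0, 0), (0, 1), (0, 2), (0, 3), (1, 0), (1, 1), (1, 2), (1, 3), (2, 0), (2, 1), (2, 2), (2, 3), (3, 0), (3, 1), (3, 2), (3, 3), (4, 0), (4, 1), (4, 2), (4, 3), (5, 0), (5, 1), (5, 2), (5, 3), (6, 0), (6, 1), (6, 2), (6, 3), (7, 0), (7, 1), (7, 2), (7, 3), (8, 0), (8, 1), (8, 2), (8, 3), (9, 0), (9, 1), (9, 2), (9, 3), (10, 0), (10, 1), (10, 2), (10, 3), (11, 0), (11, 1), (11, 2), (11, 3), (12, 0), (12, 1), (12, 2), (12, 3), (13, 0), (13, 1), (13, 2), (13, 3), (14, 0), (14, 1), (14, 2), (14, 3), (15, 0), (15, 1), (15, 2), (15, 3)]

Answer: OOOO
OOOO
OOOO
OOOO
OOOO
OOOO
OOOO
OOOO
OOOO
OOOO
OOOO
OOOO
OOOO
OOOO
OOOO
OOOO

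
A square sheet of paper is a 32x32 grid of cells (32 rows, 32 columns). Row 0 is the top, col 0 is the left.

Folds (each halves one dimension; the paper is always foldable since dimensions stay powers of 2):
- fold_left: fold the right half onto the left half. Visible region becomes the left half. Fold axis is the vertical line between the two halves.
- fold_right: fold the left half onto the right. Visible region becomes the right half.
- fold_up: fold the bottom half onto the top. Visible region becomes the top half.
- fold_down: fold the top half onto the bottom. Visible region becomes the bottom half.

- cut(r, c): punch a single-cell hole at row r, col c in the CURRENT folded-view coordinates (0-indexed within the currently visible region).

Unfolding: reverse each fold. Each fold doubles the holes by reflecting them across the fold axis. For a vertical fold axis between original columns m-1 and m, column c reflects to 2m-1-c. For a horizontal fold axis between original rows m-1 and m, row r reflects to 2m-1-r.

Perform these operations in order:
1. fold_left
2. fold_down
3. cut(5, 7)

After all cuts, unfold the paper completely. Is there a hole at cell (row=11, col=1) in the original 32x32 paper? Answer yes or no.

Answer: no

Derivation:
Op 1 fold_left: fold axis v@16; visible region now rows[0,32) x cols[0,16) = 32x16
Op 2 fold_down: fold axis h@16; visible region now rows[16,32) x cols[0,16) = 16x16
Op 3 cut(5, 7): punch at orig (21,7); cuts so far [(21, 7)]; region rows[16,32) x cols[0,16) = 16x16
Unfold 1 (reflect across h@16): 2 holes -> [(10, 7), (21, 7)]
Unfold 2 (reflect across v@16): 4 holes -> [(10, 7), (10, 24), (21, 7), (21, 24)]
Holes: [(10, 7), (10, 24), (21, 7), (21, 24)]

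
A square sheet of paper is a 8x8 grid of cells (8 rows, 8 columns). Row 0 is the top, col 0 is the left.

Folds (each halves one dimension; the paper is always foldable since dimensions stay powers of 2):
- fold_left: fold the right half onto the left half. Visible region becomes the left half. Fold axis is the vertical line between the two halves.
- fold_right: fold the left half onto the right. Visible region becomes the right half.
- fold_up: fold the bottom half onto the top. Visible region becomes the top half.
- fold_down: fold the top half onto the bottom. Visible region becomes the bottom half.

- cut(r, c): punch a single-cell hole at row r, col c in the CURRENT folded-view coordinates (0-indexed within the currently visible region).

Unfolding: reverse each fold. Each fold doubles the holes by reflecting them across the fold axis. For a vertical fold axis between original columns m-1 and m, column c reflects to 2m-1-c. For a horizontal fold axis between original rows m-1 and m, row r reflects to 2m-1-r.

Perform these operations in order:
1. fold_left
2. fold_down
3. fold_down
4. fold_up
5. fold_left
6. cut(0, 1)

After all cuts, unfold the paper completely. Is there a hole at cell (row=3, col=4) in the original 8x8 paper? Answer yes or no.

Op 1 fold_left: fold axis v@4; visible region now rows[0,8) x cols[0,4) = 8x4
Op 2 fold_down: fold axis h@4; visible region now rows[4,8) x cols[0,4) = 4x4
Op 3 fold_down: fold axis h@6; visible region now rows[6,8) x cols[0,4) = 2x4
Op 4 fold_up: fold axis h@7; visible region now rows[6,7) x cols[0,4) = 1x4
Op 5 fold_left: fold axis v@2; visible region now rows[6,7) x cols[0,2) = 1x2
Op 6 cut(0, 1): punch at orig (6,1); cuts so far [(6, 1)]; region rows[6,7) x cols[0,2) = 1x2
Unfold 1 (reflect across v@2): 2 holes -> [(6, 1), (6, 2)]
Unfold 2 (reflect across h@7): 4 holes -> [(6, 1), (6, 2), (7, 1), (7, 2)]
Unfold 3 (reflect across h@6): 8 holes -> [(4, 1), (4, 2), (5, 1), (5, 2), (6, 1), (6, 2), (7, 1), (7, 2)]
Unfold 4 (reflect across h@4): 16 holes -> [(0, 1), (0, 2), (1, 1), (1, 2), (2, 1), (2, 2), (3, 1), (3, 2), (4, 1), (4, 2), (5, 1), (5, 2), (6, 1), (6, 2), (7, 1), (7, 2)]
Unfold 5 (reflect across v@4): 32 holes -> [(0, 1), (0, 2), (0, 5), (0, 6), (1, 1), (1, 2), (1, 5), (1, 6), (2, 1), (2, 2), (2, 5), (2, 6), (3, 1), (3, 2), (3, 5), (3, 6), (4, 1), (4, 2), (4, 5), (4, 6), (5, 1), (5, 2), (5, 5), (5, 6), (6, 1), (6, 2), (6, 5), (6, 6), (7, 1), (7, 2), (7, 5), (7, 6)]
Holes: [(0, 1), (0, 2), (0, 5), (0, 6), (1, 1), (1, 2), (1, 5), (1, 6), (2, 1), (2, 2), (2, 5), (2, 6), (3, 1), (3, 2), (3, 5), (3, 6), (4, 1), (4, 2), (4, 5), (4, 6), (5, 1), (5, 2), (5, 5), (5, 6), (6, 1), (6, 2), (6, 5), (6, 6), (7, 1), (7, 2), (7, 5), (7, 6)]

Answer: no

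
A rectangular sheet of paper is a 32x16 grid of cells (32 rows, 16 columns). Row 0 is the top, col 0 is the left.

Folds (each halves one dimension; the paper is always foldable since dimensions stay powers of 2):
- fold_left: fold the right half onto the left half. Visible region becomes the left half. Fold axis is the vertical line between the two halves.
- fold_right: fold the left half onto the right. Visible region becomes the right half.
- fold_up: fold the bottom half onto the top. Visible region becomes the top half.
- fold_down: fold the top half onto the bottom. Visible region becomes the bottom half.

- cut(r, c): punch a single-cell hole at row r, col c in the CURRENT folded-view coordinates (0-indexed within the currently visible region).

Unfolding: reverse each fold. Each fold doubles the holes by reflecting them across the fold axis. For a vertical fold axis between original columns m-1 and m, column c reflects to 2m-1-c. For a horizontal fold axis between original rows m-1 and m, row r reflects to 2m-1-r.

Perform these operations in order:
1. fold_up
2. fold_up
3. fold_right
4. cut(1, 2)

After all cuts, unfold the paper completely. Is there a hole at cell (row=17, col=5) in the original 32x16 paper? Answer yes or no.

Op 1 fold_up: fold axis h@16; visible region now rows[0,16) x cols[0,16) = 16x16
Op 2 fold_up: fold axis h@8; visible region now rows[0,8) x cols[0,16) = 8x16
Op 3 fold_right: fold axis v@8; visible region now rows[0,8) x cols[8,16) = 8x8
Op 4 cut(1, 2): punch at orig (1,10); cuts so far [(1, 10)]; region rows[0,8) x cols[8,16) = 8x8
Unfold 1 (reflect across v@8): 2 holes -> [(1, 5), (1, 10)]
Unfold 2 (reflect across h@8): 4 holes -> [(1, 5), (1, 10), (14, 5), (14, 10)]
Unfold 3 (reflect across h@16): 8 holes -> [(1, 5), (1, 10), (14, 5), (14, 10), (17, 5), (17, 10), (30, 5), (30, 10)]
Holes: [(1, 5), (1, 10), (14, 5), (14, 10), (17, 5), (17, 10), (30, 5), (30, 10)]

Answer: yes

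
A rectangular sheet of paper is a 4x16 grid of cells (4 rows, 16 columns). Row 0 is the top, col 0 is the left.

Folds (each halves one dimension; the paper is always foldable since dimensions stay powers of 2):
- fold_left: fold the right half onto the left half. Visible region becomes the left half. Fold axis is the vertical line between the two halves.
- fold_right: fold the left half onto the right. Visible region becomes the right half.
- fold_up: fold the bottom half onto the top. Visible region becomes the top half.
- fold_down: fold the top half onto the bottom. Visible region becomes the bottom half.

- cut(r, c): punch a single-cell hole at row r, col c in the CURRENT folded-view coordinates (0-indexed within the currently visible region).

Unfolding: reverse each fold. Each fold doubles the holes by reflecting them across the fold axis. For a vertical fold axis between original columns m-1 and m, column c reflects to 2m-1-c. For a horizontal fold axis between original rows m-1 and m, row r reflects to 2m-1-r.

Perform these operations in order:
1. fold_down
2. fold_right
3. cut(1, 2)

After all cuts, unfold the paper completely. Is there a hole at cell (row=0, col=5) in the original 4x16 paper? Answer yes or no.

Answer: yes

Derivation:
Op 1 fold_down: fold axis h@2; visible region now rows[2,4) x cols[0,16) = 2x16
Op 2 fold_right: fold axis v@8; visible region now rows[2,4) x cols[8,16) = 2x8
Op 3 cut(1, 2): punch at orig (3,10); cuts so far [(3, 10)]; region rows[2,4) x cols[8,16) = 2x8
Unfold 1 (reflect across v@8): 2 holes -> [(3, 5), (3, 10)]
Unfold 2 (reflect across h@2): 4 holes -> [(0, 5), (0, 10), (3, 5), (3, 10)]
Holes: [(0, 5), (0, 10), (3, 5), (3, 10)]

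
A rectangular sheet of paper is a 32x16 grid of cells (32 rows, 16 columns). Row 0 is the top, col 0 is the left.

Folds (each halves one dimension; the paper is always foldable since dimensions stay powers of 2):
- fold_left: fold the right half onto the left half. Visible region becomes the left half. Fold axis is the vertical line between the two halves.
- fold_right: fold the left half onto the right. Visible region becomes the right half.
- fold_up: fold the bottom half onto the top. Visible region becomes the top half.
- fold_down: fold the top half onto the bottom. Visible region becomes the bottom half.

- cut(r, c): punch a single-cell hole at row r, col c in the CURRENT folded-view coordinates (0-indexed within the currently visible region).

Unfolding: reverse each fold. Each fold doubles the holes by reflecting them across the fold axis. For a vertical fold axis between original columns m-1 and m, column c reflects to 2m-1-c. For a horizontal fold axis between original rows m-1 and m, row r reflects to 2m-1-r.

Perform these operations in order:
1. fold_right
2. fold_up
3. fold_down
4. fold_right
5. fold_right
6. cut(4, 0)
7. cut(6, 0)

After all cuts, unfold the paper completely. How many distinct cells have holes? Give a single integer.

Answer: 64

Derivation:
Op 1 fold_right: fold axis v@8; visible region now rows[0,32) x cols[8,16) = 32x8
Op 2 fold_up: fold axis h@16; visible region now rows[0,16) x cols[8,16) = 16x8
Op 3 fold_down: fold axis h@8; visible region now rows[8,16) x cols[8,16) = 8x8
Op 4 fold_right: fold axis v@12; visible region now rows[8,16) x cols[12,16) = 8x4
Op 5 fold_right: fold axis v@14; visible region now rows[8,16) x cols[14,16) = 8x2
Op 6 cut(4, 0): punch at orig (12,14); cuts so far [(12, 14)]; region rows[8,16) x cols[14,16) = 8x2
Op 7 cut(6, 0): punch at orig (14,14); cuts so far [(12, 14), (14, 14)]; region rows[8,16) x cols[14,16) = 8x2
Unfold 1 (reflect across v@14): 4 holes -> [(12, 13), (12, 14), (14, 13), (14, 14)]
Unfold 2 (reflect across v@12): 8 holes -> [(12, 9), (12, 10), (12, 13), (12, 14), (14, 9), (14, 10), (14, 13), (14, 14)]
Unfold 3 (reflect across h@8): 16 holes -> [(1, 9), (1, 10), (1, 13), (1, 14), (3, 9), (3, 10), (3, 13), (3, 14), (12, 9), (12, 10), (12, 13), (12, 14), (14, 9), (14, 10), (14, 13), (14, 14)]
Unfold 4 (reflect across h@16): 32 holes -> [(1, 9), (1, 10), (1, 13), (1, 14), (3, 9), (3, 10), (3, 13), (3, 14), (12, 9), (12, 10), (12, 13), (12, 14), (14, 9), (14, 10), (14, 13), (14, 14), (17, 9), (17, 10), (17, 13), (17, 14), (19, 9), (19, 10), (19, 13), (19, 14), (28, 9), (28, 10), (28, 13), (28, 14), (30, 9), (30, 10), (30, 13), (30, 14)]
Unfold 5 (reflect across v@8): 64 holes -> [(1, 1), (1, 2), (1, 5), (1, 6), (1, 9), (1, 10), (1, 13), (1, 14), (3, 1), (3, 2), (3, 5), (3, 6), (3, 9), (3, 10), (3, 13), (3, 14), (12, 1), (12, 2), (12, 5), (12, 6), (12, 9), (12, 10), (12, 13), (12, 14), (14, 1), (14, 2), (14, 5), (14, 6), (14, 9), (14, 10), (14, 13), (14, 14), (17, 1), (17, 2), (17, 5), (17, 6), (17, 9), (17, 10), (17, 13), (17, 14), (19, 1), (19, 2), (19, 5), (19, 6), (19, 9), (19, 10), (19, 13), (19, 14), (28, 1), (28, 2), (28, 5), (28, 6), (28, 9), (28, 10), (28, 13), (28, 14), (30, 1), (30, 2), (30, 5), (30, 6), (30, 9), (30, 10), (30, 13), (30, 14)]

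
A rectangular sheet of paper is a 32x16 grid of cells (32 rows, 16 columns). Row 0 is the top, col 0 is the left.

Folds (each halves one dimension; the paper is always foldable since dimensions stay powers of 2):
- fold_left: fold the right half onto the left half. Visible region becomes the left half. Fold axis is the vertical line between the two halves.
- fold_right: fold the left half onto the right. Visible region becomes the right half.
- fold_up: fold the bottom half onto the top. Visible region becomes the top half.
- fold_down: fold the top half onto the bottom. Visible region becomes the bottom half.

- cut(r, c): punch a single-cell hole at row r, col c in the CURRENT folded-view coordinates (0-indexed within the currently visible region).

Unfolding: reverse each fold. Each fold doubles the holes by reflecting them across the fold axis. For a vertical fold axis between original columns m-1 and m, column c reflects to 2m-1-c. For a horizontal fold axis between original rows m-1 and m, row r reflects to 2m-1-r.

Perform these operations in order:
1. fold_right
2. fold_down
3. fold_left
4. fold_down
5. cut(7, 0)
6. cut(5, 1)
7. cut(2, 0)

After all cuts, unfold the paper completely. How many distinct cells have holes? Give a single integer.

Op 1 fold_right: fold axis v@8; visible region now rows[0,32) x cols[8,16) = 32x8
Op 2 fold_down: fold axis h@16; visible region now rows[16,32) x cols[8,16) = 16x8
Op 3 fold_left: fold axis v@12; visible region now rows[16,32) x cols[8,12) = 16x4
Op 4 fold_down: fold axis h@24; visible region now rows[24,32) x cols[8,12) = 8x4
Op 5 cut(7, 0): punch at orig (31,8); cuts so far [(31, 8)]; region rows[24,32) x cols[8,12) = 8x4
Op 6 cut(5, 1): punch at orig (29,9); cuts so far [(29, 9), (31, 8)]; region rows[24,32) x cols[8,12) = 8x4
Op 7 cut(2, 0): punch at orig (26,8); cuts so far [(26, 8), (29, 9), (31, 8)]; region rows[24,32) x cols[8,12) = 8x4
Unfold 1 (reflect across h@24): 6 holes -> [(16, 8), (18, 9), (21, 8), (26, 8), (29, 9), (31, 8)]
Unfold 2 (reflect across v@12): 12 holes -> [(16, 8), (16, 15), (18, 9), (18, 14), (21, 8), (21, 15), (26, 8), (26, 15), (29, 9), (29, 14), (31, 8), (31, 15)]
Unfold 3 (reflect across h@16): 24 holes -> [(0, 8), (0, 15), (2, 9), (2, 14), (5, 8), (5, 15), (10, 8), (10, 15), (13, 9), (13, 14), (15, 8), (15, 15), (16, 8), (16, 15), (18, 9), (18, 14), (21, 8), (21, 15), (26, 8), (26, 15), (29, 9), (29, 14), (31, 8), (31, 15)]
Unfold 4 (reflect across v@8): 48 holes -> [(0, 0), (0, 7), (0, 8), (0, 15), (2, 1), (2, 6), (2, 9), (2, 14), (5, 0), (5, 7), (5, 8), (5, 15), (10, 0), (10, 7), (10, 8), (10, 15), (13, 1), (13, 6), (13, 9), (13, 14), (15, 0), (15, 7), (15, 8), (15, 15), (16, 0), (16, 7), (16, 8), (16, 15), (18, 1), (18, 6), (18, 9), (18, 14), (21, 0), (21, 7), (21, 8), (21, 15), (26, 0), (26, 7), (26, 8), (26, 15), (29, 1), (29, 6), (29, 9), (29, 14), (31, 0), (31, 7), (31, 8), (31, 15)]

Answer: 48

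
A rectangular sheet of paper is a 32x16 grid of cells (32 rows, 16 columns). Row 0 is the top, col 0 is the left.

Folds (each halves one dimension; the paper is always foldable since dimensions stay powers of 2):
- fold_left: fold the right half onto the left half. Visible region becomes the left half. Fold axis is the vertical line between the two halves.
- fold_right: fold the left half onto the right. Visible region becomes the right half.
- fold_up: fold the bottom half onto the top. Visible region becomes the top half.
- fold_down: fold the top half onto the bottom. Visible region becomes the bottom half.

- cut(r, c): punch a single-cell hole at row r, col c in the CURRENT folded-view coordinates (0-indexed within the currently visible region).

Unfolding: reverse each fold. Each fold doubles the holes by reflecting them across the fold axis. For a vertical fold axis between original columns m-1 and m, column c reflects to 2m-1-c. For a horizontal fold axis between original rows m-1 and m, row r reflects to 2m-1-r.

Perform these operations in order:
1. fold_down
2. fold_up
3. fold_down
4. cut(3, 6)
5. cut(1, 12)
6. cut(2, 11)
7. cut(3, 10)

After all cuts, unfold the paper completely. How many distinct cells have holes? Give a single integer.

Answer: 32

Derivation:
Op 1 fold_down: fold axis h@16; visible region now rows[16,32) x cols[0,16) = 16x16
Op 2 fold_up: fold axis h@24; visible region now rows[16,24) x cols[0,16) = 8x16
Op 3 fold_down: fold axis h@20; visible region now rows[20,24) x cols[0,16) = 4x16
Op 4 cut(3, 6): punch at orig (23,6); cuts so far [(23, 6)]; region rows[20,24) x cols[0,16) = 4x16
Op 5 cut(1, 12): punch at orig (21,12); cuts so far [(21, 12), (23, 6)]; region rows[20,24) x cols[0,16) = 4x16
Op 6 cut(2, 11): punch at orig (22,11); cuts so far [(21, 12), (22, 11), (23, 6)]; region rows[20,24) x cols[0,16) = 4x16
Op 7 cut(3, 10): punch at orig (23,10); cuts so far [(21, 12), (22, 11), (23, 6), (23, 10)]; region rows[20,24) x cols[0,16) = 4x16
Unfold 1 (reflect across h@20): 8 holes -> [(16, 6), (16, 10), (17, 11), (18, 12), (21, 12), (22, 11), (23, 6), (23, 10)]
Unfold 2 (reflect across h@24): 16 holes -> [(16, 6), (16, 10), (17, 11), (18, 12), (21, 12), (22, 11), (23, 6), (23, 10), (24, 6), (24, 10), (25, 11), (26, 12), (29, 12), (30, 11), (31, 6), (31, 10)]
Unfold 3 (reflect across h@16): 32 holes -> [(0, 6), (0, 10), (1, 11), (2, 12), (5, 12), (6, 11), (7, 6), (7, 10), (8, 6), (8, 10), (9, 11), (10, 12), (13, 12), (14, 11), (15, 6), (15, 10), (16, 6), (16, 10), (17, 11), (18, 12), (21, 12), (22, 11), (23, 6), (23, 10), (24, 6), (24, 10), (25, 11), (26, 12), (29, 12), (30, 11), (31, 6), (31, 10)]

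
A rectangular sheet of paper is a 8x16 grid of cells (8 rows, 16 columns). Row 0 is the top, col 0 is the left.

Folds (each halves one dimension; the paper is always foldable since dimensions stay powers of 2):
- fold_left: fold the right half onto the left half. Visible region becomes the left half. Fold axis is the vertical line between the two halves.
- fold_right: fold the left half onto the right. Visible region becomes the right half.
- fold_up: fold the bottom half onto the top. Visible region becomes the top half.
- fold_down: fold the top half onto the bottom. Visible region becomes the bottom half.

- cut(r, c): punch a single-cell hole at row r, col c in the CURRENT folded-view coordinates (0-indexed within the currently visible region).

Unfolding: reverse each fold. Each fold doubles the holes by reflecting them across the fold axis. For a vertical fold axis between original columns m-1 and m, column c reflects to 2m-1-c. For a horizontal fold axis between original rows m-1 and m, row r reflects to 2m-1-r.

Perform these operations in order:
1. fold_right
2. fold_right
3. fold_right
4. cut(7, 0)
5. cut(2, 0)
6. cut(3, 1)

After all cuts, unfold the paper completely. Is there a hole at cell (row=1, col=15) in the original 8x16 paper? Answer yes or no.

Op 1 fold_right: fold axis v@8; visible region now rows[0,8) x cols[8,16) = 8x8
Op 2 fold_right: fold axis v@12; visible region now rows[0,8) x cols[12,16) = 8x4
Op 3 fold_right: fold axis v@14; visible region now rows[0,8) x cols[14,16) = 8x2
Op 4 cut(7, 0): punch at orig (7,14); cuts so far [(7, 14)]; region rows[0,8) x cols[14,16) = 8x2
Op 5 cut(2, 0): punch at orig (2,14); cuts so far [(2, 14), (7, 14)]; region rows[0,8) x cols[14,16) = 8x2
Op 6 cut(3, 1): punch at orig (3,15); cuts so far [(2, 14), (3, 15), (7, 14)]; region rows[0,8) x cols[14,16) = 8x2
Unfold 1 (reflect across v@14): 6 holes -> [(2, 13), (2, 14), (3, 12), (3, 15), (7, 13), (7, 14)]
Unfold 2 (reflect across v@12): 12 holes -> [(2, 9), (2, 10), (2, 13), (2, 14), (3, 8), (3, 11), (3, 12), (3, 15), (7, 9), (7, 10), (7, 13), (7, 14)]
Unfold 3 (reflect across v@8): 24 holes -> [(2, 1), (2, 2), (2, 5), (2, 6), (2, 9), (2, 10), (2, 13), (2, 14), (3, 0), (3, 3), (3, 4), (3, 7), (3, 8), (3, 11), (3, 12), (3, 15), (7, 1), (7, 2), (7, 5), (7, 6), (7, 9), (7, 10), (7, 13), (7, 14)]
Holes: [(2, 1), (2, 2), (2, 5), (2, 6), (2, 9), (2, 10), (2, 13), (2, 14), (3, 0), (3, 3), (3, 4), (3, 7), (3, 8), (3, 11), (3, 12), (3, 15), (7, 1), (7, 2), (7, 5), (7, 6), (7, 9), (7, 10), (7, 13), (7, 14)]

Answer: no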